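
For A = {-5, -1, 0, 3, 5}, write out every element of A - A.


A - A = {a - a' : a, a' ∈ A}.
Compute a - a' for each ordered pair (a, a'):
a = -5: -5--5=0, -5--1=-4, -5-0=-5, -5-3=-8, -5-5=-10
a = -1: -1--5=4, -1--1=0, -1-0=-1, -1-3=-4, -1-5=-6
a = 0: 0--5=5, 0--1=1, 0-0=0, 0-3=-3, 0-5=-5
a = 3: 3--5=8, 3--1=4, 3-0=3, 3-3=0, 3-5=-2
a = 5: 5--5=10, 5--1=6, 5-0=5, 5-3=2, 5-5=0
Collecting distinct values (and noting 0 appears from a-a):
A - A = {-10, -8, -6, -5, -4, -3, -2, -1, 0, 1, 2, 3, 4, 5, 6, 8, 10}
|A - A| = 17

A - A = {-10, -8, -6, -5, -4, -3, -2, -1, 0, 1, 2, 3, 4, 5, 6, 8, 10}


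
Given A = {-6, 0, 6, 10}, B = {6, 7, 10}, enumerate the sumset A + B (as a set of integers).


A + B = {a + b : a ∈ A, b ∈ B}.
Enumerate all |A|·|B| = 4·3 = 12 pairs (a, b) and collect distinct sums.
a = -6: -6+6=0, -6+7=1, -6+10=4
a = 0: 0+6=6, 0+7=7, 0+10=10
a = 6: 6+6=12, 6+7=13, 6+10=16
a = 10: 10+6=16, 10+7=17, 10+10=20
Collecting distinct sums: A + B = {0, 1, 4, 6, 7, 10, 12, 13, 16, 17, 20}
|A + B| = 11

A + B = {0, 1, 4, 6, 7, 10, 12, 13, 16, 17, 20}


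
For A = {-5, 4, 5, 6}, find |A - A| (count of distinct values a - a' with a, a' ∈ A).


A - A = {a - a' : a, a' ∈ A}; |A| = 4.
Bounds: 2|A|-1 ≤ |A - A| ≤ |A|² - |A| + 1, i.e. 7 ≤ |A - A| ≤ 13.
Note: 0 ∈ A - A always (from a - a). The set is symmetric: if d ∈ A - A then -d ∈ A - A.
Enumerate nonzero differences d = a - a' with a > a' (then include -d):
Positive differences: {1, 2, 9, 10, 11}
Full difference set: {0} ∪ (positive diffs) ∪ (negative diffs).
|A - A| = 1 + 2·5 = 11 (matches direct enumeration: 11).

|A - A| = 11


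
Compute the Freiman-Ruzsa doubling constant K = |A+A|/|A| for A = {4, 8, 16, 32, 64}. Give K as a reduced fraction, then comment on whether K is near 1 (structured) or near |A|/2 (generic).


|A| = 5.
Compute A + A by enumerating all 25 pairs.
A + A = {8, 12, 16, 20, 24, 32, 36, 40, 48, 64, 68, 72, 80, 96, 128}, so |A + A| = 15.
K = |A + A| / |A| = 15/5 = 3/1 ≈ 3.0000.
Reference: AP of size 5 gives K = 9/5 ≈ 1.8000; a fully generic set of size 5 gives K ≈ 3.0000.

|A| = 5, |A + A| = 15, K = 15/5 = 3/1.


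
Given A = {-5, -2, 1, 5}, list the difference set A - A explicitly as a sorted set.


A - A = {a - a' : a, a' ∈ A}.
Compute a - a' for each ordered pair (a, a'):
a = -5: -5--5=0, -5--2=-3, -5-1=-6, -5-5=-10
a = -2: -2--5=3, -2--2=0, -2-1=-3, -2-5=-7
a = 1: 1--5=6, 1--2=3, 1-1=0, 1-5=-4
a = 5: 5--5=10, 5--2=7, 5-1=4, 5-5=0
Collecting distinct values (and noting 0 appears from a-a):
A - A = {-10, -7, -6, -4, -3, 0, 3, 4, 6, 7, 10}
|A - A| = 11

A - A = {-10, -7, -6, -4, -3, 0, 3, 4, 6, 7, 10}


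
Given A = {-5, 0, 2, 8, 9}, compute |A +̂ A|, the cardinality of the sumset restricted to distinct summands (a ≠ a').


Restricted sumset: A +̂ A = {a + a' : a ∈ A, a' ∈ A, a ≠ a'}.
Equivalently, take A + A and drop any sum 2a that is achievable ONLY as a + a for a ∈ A (i.e. sums representable only with equal summands).
Enumerate pairs (a, a') with a < a' (symmetric, so each unordered pair gives one sum; this covers all a ≠ a'):
  -5 + 0 = -5
  -5 + 2 = -3
  -5 + 8 = 3
  -5 + 9 = 4
  0 + 2 = 2
  0 + 8 = 8
  0 + 9 = 9
  2 + 8 = 10
  2 + 9 = 11
  8 + 9 = 17
Collected distinct sums: {-5, -3, 2, 3, 4, 8, 9, 10, 11, 17}
|A +̂ A| = 10
(Reference bound: |A +̂ A| ≥ 2|A| - 3 for |A| ≥ 2, with |A| = 5 giving ≥ 7.)

|A +̂ A| = 10


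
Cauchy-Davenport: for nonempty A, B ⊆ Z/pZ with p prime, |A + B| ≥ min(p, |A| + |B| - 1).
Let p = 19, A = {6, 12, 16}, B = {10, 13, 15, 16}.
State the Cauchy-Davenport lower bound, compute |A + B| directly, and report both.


Cauchy-Davenport: |A + B| ≥ min(p, |A| + |B| - 1) for A, B nonempty in Z/pZ.
|A| = 3, |B| = 4, p = 19.
CD lower bound = min(19, 3 + 4 - 1) = min(19, 6) = 6.
Compute A + B mod 19 directly:
a = 6: 6+10=16, 6+13=0, 6+15=2, 6+16=3
a = 12: 12+10=3, 12+13=6, 12+15=8, 12+16=9
a = 16: 16+10=7, 16+13=10, 16+15=12, 16+16=13
A + B = {0, 2, 3, 6, 7, 8, 9, 10, 12, 13, 16}, so |A + B| = 11.
Verify: 11 ≥ 6? Yes ✓.

CD lower bound = 6, actual |A + B| = 11.


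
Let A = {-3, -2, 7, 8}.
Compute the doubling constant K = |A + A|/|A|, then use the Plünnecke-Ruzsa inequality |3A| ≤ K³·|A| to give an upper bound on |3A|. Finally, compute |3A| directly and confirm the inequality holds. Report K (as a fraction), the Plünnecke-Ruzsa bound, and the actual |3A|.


|A| = 4.
Step 1: Compute A + A by enumerating all 16 pairs.
A + A = {-6, -5, -4, 4, 5, 6, 14, 15, 16}, so |A + A| = 9.
Step 2: Doubling constant K = |A + A|/|A| = 9/4 = 9/4 ≈ 2.2500.
Step 3: Plünnecke-Ruzsa gives |3A| ≤ K³·|A| = (2.2500)³ · 4 ≈ 45.5625.
Step 4: Compute 3A = A + A + A directly by enumerating all triples (a,b,c) ∈ A³; |3A| = 16.
Step 5: Check 16 ≤ 45.5625? Yes ✓.

K = 9/4, Plünnecke-Ruzsa bound K³|A| ≈ 45.5625, |3A| = 16, inequality holds.


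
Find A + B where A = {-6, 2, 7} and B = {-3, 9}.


A + B = {a + b : a ∈ A, b ∈ B}.
Enumerate all |A|·|B| = 3·2 = 6 pairs (a, b) and collect distinct sums.
a = -6: -6+-3=-9, -6+9=3
a = 2: 2+-3=-1, 2+9=11
a = 7: 7+-3=4, 7+9=16
Collecting distinct sums: A + B = {-9, -1, 3, 4, 11, 16}
|A + B| = 6

A + B = {-9, -1, 3, 4, 11, 16}


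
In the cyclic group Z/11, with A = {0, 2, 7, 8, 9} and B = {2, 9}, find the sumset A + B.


Work in Z/11Z: reduce every sum a + b modulo 11.
Enumerate all 10 pairs:
a = 0: 0+2=2, 0+9=9
a = 2: 2+2=4, 2+9=0
a = 7: 7+2=9, 7+9=5
a = 8: 8+2=10, 8+9=6
a = 9: 9+2=0, 9+9=7
Distinct residues collected: {0, 2, 4, 5, 6, 7, 9, 10}
|A + B| = 8 (out of 11 total residues).

A + B = {0, 2, 4, 5, 6, 7, 9, 10}


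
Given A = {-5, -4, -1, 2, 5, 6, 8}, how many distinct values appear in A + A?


A + A = {a + a' : a, a' ∈ A}; |A| = 7.
General bounds: 2|A| - 1 ≤ |A + A| ≤ |A|(|A|+1)/2, i.e. 13 ≤ |A + A| ≤ 28.
Lower bound 2|A|-1 is attained iff A is an arithmetic progression.
Enumerate sums a + a' for a ≤ a' (symmetric, so this suffices):
a = -5: -5+-5=-10, -5+-4=-9, -5+-1=-6, -5+2=-3, -5+5=0, -5+6=1, -5+8=3
a = -4: -4+-4=-8, -4+-1=-5, -4+2=-2, -4+5=1, -4+6=2, -4+8=4
a = -1: -1+-1=-2, -1+2=1, -1+5=4, -1+6=5, -1+8=7
a = 2: 2+2=4, 2+5=7, 2+6=8, 2+8=10
a = 5: 5+5=10, 5+6=11, 5+8=13
a = 6: 6+6=12, 6+8=14
a = 8: 8+8=16
Distinct sums: {-10, -9, -8, -6, -5, -3, -2, 0, 1, 2, 3, 4, 5, 7, 8, 10, 11, 12, 13, 14, 16}
|A + A| = 21

|A + A| = 21


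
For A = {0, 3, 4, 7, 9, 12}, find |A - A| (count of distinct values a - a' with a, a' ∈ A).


A - A = {a - a' : a, a' ∈ A}; |A| = 6.
Bounds: 2|A|-1 ≤ |A - A| ≤ |A|² - |A| + 1, i.e. 11 ≤ |A - A| ≤ 31.
Note: 0 ∈ A - A always (from a - a). The set is symmetric: if d ∈ A - A then -d ∈ A - A.
Enumerate nonzero differences d = a - a' with a > a' (then include -d):
Positive differences: {1, 2, 3, 4, 5, 6, 7, 8, 9, 12}
Full difference set: {0} ∪ (positive diffs) ∪ (negative diffs).
|A - A| = 1 + 2·10 = 21 (matches direct enumeration: 21).

|A - A| = 21


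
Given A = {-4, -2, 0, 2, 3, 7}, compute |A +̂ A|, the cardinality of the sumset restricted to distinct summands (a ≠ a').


Restricted sumset: A +̂ A = {a + a' : a ∈ A, a' ∈ A, a ≠ a'}.
Equivalently, take A + A and drop any sum 2a that is achievable ONLY as a + a for a ∈ A (i.e. sums representable only with equal summands).
Enumerate pairs (a, a') with a < a' (symmetric, so each unordered pair gives one sum; this covers all a ≠ a'):
  -4 + -2 = -6
  -4 + 0 = -4
  -4 + 2 = -2
  -4 + 3 = -1
  -4 + 7 = 3
  -2 + 0 = -2
  -2 + 2 = 0
  -2 + 3 = 1
  -2 + 7 = 5
  0 + 2 = 2
  0 + 3 = 3
  0 + 7 = 7
  2 + 3 = 5
  2 + 7 = 9
  3 + 7 = 10
Collected distinct sums: {-6, -4, -2, -1, 0, 1, 2, 3, 5, 7, 9, 10}
|A +̂ A| = 12
(Reference bound: |A +̂ A| ≥ 2|A| - 3 for |A| ≥ 2, with |A| = 6 giving ≥ 9.)

|A +̂ A| = 12


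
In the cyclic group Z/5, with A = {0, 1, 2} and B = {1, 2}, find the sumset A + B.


Work in Z/5Z: reduce every sum a + b modulo 5.
Enumerate all 6 pairs:
a = 0: 0+1=1, 0+2=2
a = 1: 1+1=2, 1+2=3
a = 2: 2+1=3, 2+2=4
Distinct residues collected: {1, 2, 3, 4}
|A + B| = 4 (out of 5 total residues).

A + B = {1, 2, 3, 4}


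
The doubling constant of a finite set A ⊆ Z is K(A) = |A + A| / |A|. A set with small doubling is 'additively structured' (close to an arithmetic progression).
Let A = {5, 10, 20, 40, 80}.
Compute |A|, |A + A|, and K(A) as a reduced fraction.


|A| = 5.
Compute A + A by enumerating all 25 pairs.
A + A = {10, 15, 20, 25, 30, 40, 45, 50, 60, 80, 85, 90, 100, 120, 160}, so |A + A| = 15.
K = |A + A| / |A| = 15/5 = 3/1 ≈ 3.0000.
Reference: AP of size 5 gives K = 9/5 ≈ 1.8000; a fully generic set of size 5 gives K ≈ 3.0000.

|A| = 5, |A + A| = 15, K = 15/5 = 3/1.


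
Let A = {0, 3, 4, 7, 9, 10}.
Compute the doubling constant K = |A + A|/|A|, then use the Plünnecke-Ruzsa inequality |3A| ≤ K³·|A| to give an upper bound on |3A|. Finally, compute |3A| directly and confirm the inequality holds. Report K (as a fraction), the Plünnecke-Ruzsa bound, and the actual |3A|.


|A| = 6.
Step 1: Compute A + A by enumerating all 36 pairs.
A + A = {0, 3, 4, 6, 7, 8, 9, 10, 11, 12, 13, 14, 16, 17, 18, 19, 20}, so |A + A| = 17.
Step 2: Doubling constant K = |A + A|/|A| = 17/6 = 17/6 ≈ 2.8333.
Step 3: Plünnecke-Ruzsa gives |3A| ≤ K³·|A| = (2.8333)³ · 6 ≈ 136.4722.
Step 4: Compute 3A = A + A + A directly by enumerating all triples (a,b,c) ∈ A³; |3A| = 28.
Step 5: Check 28 ≤ 136.4722? Yes ✓.

K = 17/6, Plünnecke-Ruzsa bound K³|A| ≈ 136.4722, |3A| = 28, inequality holds.


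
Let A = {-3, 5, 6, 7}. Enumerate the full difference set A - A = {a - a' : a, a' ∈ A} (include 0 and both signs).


A - A = {a - a' : a, a' ∈ A}.
Compute a - a' for each ordered pair (a, a'):
a = -3: -3--3=0, -3-5=-8, -3-6=-9, -3-7=-10
a = 5: 5--3=8, 5-5=0, 5-6=-1, 5-7=-2
a = 6: 6--3=9, 6-5=1, 6-6=0, 6-7=-1
a = 7: 7--3=10, 7-5=2, 7-6=1, 7-7=0
Collecting distinct values (and noting 0 appears from a-a):
A - A = {-10, -9, -8, -2, -1, 0, 1, 2, 8, 9, 10}
|A - A| = 11

A - A = {-10, -9, -8, -2, -1, 0, 1, 2, 8, 9, 10}


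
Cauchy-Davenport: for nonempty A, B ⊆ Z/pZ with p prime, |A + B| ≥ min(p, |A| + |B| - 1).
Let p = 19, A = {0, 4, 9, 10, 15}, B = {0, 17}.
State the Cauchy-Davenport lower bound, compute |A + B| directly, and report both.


Cauchy-Davenport: |A + B| ≥ min(p, |A| + |B| - 1) for A, B nonempty in Z/pZ.
|A| = 5, |B| = 2, p = 19.
CD lower bound = min(19, 5 + 2 - 1) = min(19, 6) = 6.
Compute A + B mod 19 directly:
a = 0: 0+0=0, 0+17=17
a = 4: 4+0=4, 4+17=2
a = 9: 9+0=9, 9+17=7
a = 10: 10+0=10, 10+17=8
a = 15: 15+0=15, 15+17=13
A + B = {0, 2, 4, 7, 8, 9, 10, 13, 15, 17}, so |A + B| = 10.
Verify: 10 ≥ 6? Yes ✓.

CD lower bound = 6, actual |A + B| = 10.


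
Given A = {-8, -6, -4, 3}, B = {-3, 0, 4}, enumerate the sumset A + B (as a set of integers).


A + B = {a + b : a ∈ A, b ∈ B}.
Enumerate all |A|·|B| = 4·3 = 12 pairs (a, b) and collect distinct sums.
a = -8: -8+-3=-11, -8+0=-8, -8+4=-4
a = -6: -6+-3=-9, -6+0=-6, -6+4=-2
a = -4: -4+-3=-7, -4+0=-4, -4+4=0
a = 3: 3+-3=0, 3+0=3, 3+4=7
Collecting distinct sums: A + B = {-11, -9, -8, -7, -6, -4, -2, 0, 3, 7}
|A + B| = 10

A + B = {-11, -9, -8, -7, -6, -4, -2, 0, 3, 7}


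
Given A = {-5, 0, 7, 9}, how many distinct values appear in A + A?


A + A = {a + a' : a, a' ∈ A}; |A| = 4.
General bounds: 2|A| - 1 ≤ |A + A| ≤ |A|(|A|+1)/2, i.e. 7 ≤ |A + A| ≤ 10.
Lower bound 2|A|-1 is attained iff A is an arithmetic progression.
Enumerate sums a + a' for a ≤ a' (symmetric, so this suffices):
a = -5: -5+-5=-10, -5+0=-5, -5+7=2, -5+9=4
a = 0: 0+0=0, 0+7=7, 0+9=9
a = 7: 7+7=14, 7+9=16
a = 9: 9+9=18
Distinct sums: {-10, -5, 0, 2, 4, 7, 9, 14, 16, 18}
|A + A| = 10

|A + A| = 10


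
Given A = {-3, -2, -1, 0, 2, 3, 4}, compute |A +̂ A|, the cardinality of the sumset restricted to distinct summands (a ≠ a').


Restricted sumset: A +̂ A = {a + a' : a ∈ A, a' ∈ A, a ≠ a'}.
Equivalently, take A + A and drop any sum 2a that is achievable ONLY as a + a for a ∈ A (i.e. sums representable only with equal summands).
Enumerate pairs (a, a') with a < a' (symmetric, so each unordered pair gives one sum; this covers all a ≠ a'):
  -3 + -2 = -5
  -3 + -1 = -4
  -3 + 0 = -3
  -3 + 2 = -1
  -3 + 3 = 0
  -3 + 4 = 1
  -2 + -1 = -3
  -2 + 0 = -2
  -2 + 2 = 0
  -2 + 3 = 1
  -2 + 4 = 2
  -1 + 0 = -1
  -1 + 2 = 1
  -1 + 3 = 2
  -1 + 4 = 3
  0 + 2 = 2
  0 + 3 = 3
  0 + 4 = 4
  2 + 3 = 5
  2 + 4 = 6
  3 + 4 = 7
Collected distinct sums: {-5, -4, -3, -2, -1, 0, 1, 2, 3, 4, 5, 6, 7}
|A +̂ A| = 13
(Reference bound: |A +̂ A| ≥ 2|A| - 3 for |A| ≥ 2, with |A| = 7 giving ≥ 11.)

|A +̂ A| = 13


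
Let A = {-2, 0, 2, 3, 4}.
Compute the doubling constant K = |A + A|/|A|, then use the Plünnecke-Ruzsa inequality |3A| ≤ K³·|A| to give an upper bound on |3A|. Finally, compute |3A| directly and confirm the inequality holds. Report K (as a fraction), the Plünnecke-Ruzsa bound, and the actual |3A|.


|A| = 5.
Step 1: Compute A + A by enumerating all 25 pairs.
A + A = {-4, -2, 0, 1, 2, 3, 4, 5, 6, 7, 8}, so |A + A| = 11.
Step 2: Doubling constant K = |A + A|/|A| = 11/5 = 11/5 ≈ 2.2000.
Step 3: Plünnecke-Ruzsa gives |3A| ≤ K³·|A| = (2.2000)³ · 5 ≈ 53.2400.
Step 4: Compute 3A = A + A + A directly by enumerating all triples (a,b,c) ∈ A³; |3A| = 17.
Step 5: Check 17 ≤ 53.2400? Yes ✓.

K = 11/5, Plünnecke-Ruzsa bound K³|A| ≈ 53.2400, |3A| = 17, inequality holds.


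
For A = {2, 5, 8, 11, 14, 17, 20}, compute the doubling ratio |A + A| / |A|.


|A| = 7.
Compute A + A by enumerating all 49 pairs.
A + A = {4, 7, 10, 13, 16, 19, 22, 25, 28, 31, 34, 37, 40}, so |A + A| = 13.
K = |A + A| / |A| = 13/7 (already in lowest terms) ≈ 1.8571.
Reference: AP of size 7 gives K = 13/7 ≈ 1.8571; a fully generic set of size 7 gives K ≈ 4.0000.

|A| = 7, |A + A| = 13, K = 13/7.


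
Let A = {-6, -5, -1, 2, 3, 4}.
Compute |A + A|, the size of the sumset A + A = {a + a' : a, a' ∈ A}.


A + A = {a + a' : a, a' ∈ A}; |A| = 6.
General bounds: 2|A| - 1 ≤ |A + A| ≤ |A|(|A|+1)/2, i.e. 11 ≤ |A + A| ≤ 21.
Lower bound 2|A|-1 is attained iff A is an arithmetic progression.
Enumerate sums a + a' for a ≤ a' (symmetric, so this suffices):
a = -6: -6+-6=-12, -6+-5=-11, -6+-1=-7, -6+2=-4, -6+3=-3, -6+4=-2
a = -5: -5+-5=-10, -5+-1=-6, -5+2=-3, -5+3=-2, -5+4=-1
a = -1: -1+-1=-2, -1+2=1, -1+3=2, -1+4=3
a = 2: 2+2=4, 2+3=5, 2+4=6
a = 3: 3+3=6, 3+4=7
a = 4: 4+4=8
Distinct sums: {-12, -11, -10, -7, -6, -4, -3, -2, -1, 1, 2, 3, 4, 5, 6, 7, 8}
|A + A| = 17

|A + A| = 17


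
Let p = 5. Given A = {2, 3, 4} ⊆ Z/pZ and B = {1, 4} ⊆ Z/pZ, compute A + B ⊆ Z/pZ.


Work in Z/5Z: reduce every sum a + b modulo 5.
Enumerate all 6 pairs:
a = 2: 2+1=3, 2+4=1
a = 3: 3+1=4, 3+4=2
a = 4: 4+1=0, 4+4=3
Distinct residues collected: {0, 1, 2, 3, 4}
|A + B| = 5 (out of 5 total residues).

A + B = {0, 1, 2, 3, 4}


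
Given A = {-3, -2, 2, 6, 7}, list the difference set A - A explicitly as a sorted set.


A - A = {a - a' : a, a' ∈ A}.
Compute a - a' for each ordered pair (a, a'):
a = -3: -3--3=0, -3--2=-1, -3-2=-5, -3-6=-9, -3-7=-10
a = -2: -2--3=1, -2--2=0, -2-2=-4, -2-6=-8, -2-7=-9
a = 2: 2--3=5, 2--2=4, 2-2=0, 2-6=-4, 2-7=-5
a = 6: 6--3=9, 6--2=8, 6-2=4, 6-6=0, 6-7=-1
a = 7: 7--3=10, 7--2=9, 7-2=5, 7-6=1, 7-7=0
Collecting distinct values (and noting 0 appears from a-a):
A - A = {-10, -9, -8, -5, -4, -1, 0, 1, 4, 5, 8, 9, 10}
|A - A| = 13

A - A = {-10, -9, -8, -5, -4, -1, 0, 1, 4, 5, 8, 9, 10}


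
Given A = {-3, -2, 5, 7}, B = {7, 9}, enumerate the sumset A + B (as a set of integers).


A + B = {a + b : a ∈ A, b ∈ B}.
Enumerate all |A|·|B| = 4·2 = 8 pairs (a, b) and collect distinct sums.
a = -3: -3+7=4, -3+9=6
a = -2: -2+7=5, -2+9=7
a = 5: 5+7=12, 5+9=14
a = 7: 7+7=14, 7+9=16
Collecting distinct sums: A + B = {4, 5, 6, 7, 12, 14, 16}
|A + B| = 7

A + B = {4, 5, 6, 7, 12, 14, 16}


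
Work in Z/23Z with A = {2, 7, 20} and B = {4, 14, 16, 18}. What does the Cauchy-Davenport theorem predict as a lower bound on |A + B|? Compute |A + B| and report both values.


Cauchy-Davenport: |A + B| ≥ min(p, |A| + |B| - 1) for A, B nonempty in Z/pZ.
|A| = 3, |B| = 4, p = 23.
CD lower bound = min(23, 3 + 4 - 1) = min(23, 6) = 6.
Compute A + B mod 23 directly:
a = 2: 2+4=6, 2+14=16, 2+16=18, 2+18=20
a = 7: 7+4=11, 7+14=21, 7+16=0, 7+18=2
a = 20: 20+4=1, 20+14=11, 20+16=13, 20+18=15
A + B = {0, 1, 2, 6, 11, 13, 15, 16, 18, 20, 21}, so |A + B| = 11.
Verify: 11 ≥ 6? Yes ✓.

CD lower bound = 6, actual |A + B| = 11.


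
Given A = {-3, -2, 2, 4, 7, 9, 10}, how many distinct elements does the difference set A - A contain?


A - A = {a - a' : a, a' ∈ A}; |A| = 7.
Bounds: 2|A|-1 ≤ |A - A| ≤ |A|² - |A| + 1, i.e. 13 ≤ |A - A| ≤ 43.
Note: 0 ∈ A - A always (from a - a). The set is symmetric: if d ∈ A - A then -d ∈ A - A.
Enumerate nonzero differences d = a - a' with a > a' (then include -d):
Positive differences: {1, 2, 3, 4, 5, 6, 7, 8, 9, 10, 11, 12, 13}
Full difference set: {0} ∪ (positive diffs) ∪ (negative diffs).
|A - A| = 1 + 2·13 = 27 (matches direct enumeration: 27).

|A - A| = 27


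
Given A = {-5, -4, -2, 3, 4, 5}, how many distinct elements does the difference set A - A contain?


A - A = {a - a' : a, a' ∈ A}; |A| = 6.
Bounds: 2|A|-1 ≤ |A - A| ≤ |A|² - |A| + 1, i.e. 11 ≤ |A - A| ≤ 31.
Note: 0 ∈ A - A always (from a - a). The set is symmetric: if d ∈ A - A then -d ∈ A - A.
Enumerate nonzero differences d = a - a' with a > a' (then include -d):
Positive differences: {1, 2, 3, 5, 6, 7, 8, 9, 10}
Full difference set: {0} ∪ (positive diffs) ∪ (negative diffs).
|A - A| = 1 + 2·9 = 19 (matches direct enumeration: 19).

|A - A| = 19


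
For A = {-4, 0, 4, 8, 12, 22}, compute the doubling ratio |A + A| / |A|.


|A| = 6.
Compute A + A by enumerating all 36 pairs.
A + A = {-8, -4, 0, 4, 8, 12, 16, 18, 20, 22, 24, 26, 30, 34, 44}, so |A + A| = 15.
K = |A + A| / |A| = 15/6 = 5/2 ≈ 2.5000.
Reference: AP of size 6 gives K = 11/6 ≈ 1.8333; a fully generic set of size 6 gives K ≈ 3.5000.

|A| = 6, |A + A| = 15, K = 15/6 = 5/2.


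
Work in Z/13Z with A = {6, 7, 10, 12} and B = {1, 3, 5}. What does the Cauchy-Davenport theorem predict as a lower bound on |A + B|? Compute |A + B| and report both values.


Cauchy-Davenport: |A + B| ≥ min(p, |A| + |B| - 1) for A, B nonempty in Z/pZ.
|A| = 4, |B| = 3, p = 13.
CD lower bound = min(13, 4 + 3 - 1) = min(13, 6) = 6.
Compute A + B mod 13 directly:
a = 6: 6+1=7, 6+3=9, 6+5=11
a = 7: 7+1=8, 7+3=10, 7+5=12
a = 10: 10+1=11, 10+3=0, 10+5=2
a = 12: 12+1=0, 12+3=2, 12+5=4
A + B = {0, 2, 4, 7, 8, 9, 10, 11, 12}, so |A + B| = 9.
Verify: 9 ≥ 6? Yes ✓.

CD lower bound = 6, actual |A + B| = 9.


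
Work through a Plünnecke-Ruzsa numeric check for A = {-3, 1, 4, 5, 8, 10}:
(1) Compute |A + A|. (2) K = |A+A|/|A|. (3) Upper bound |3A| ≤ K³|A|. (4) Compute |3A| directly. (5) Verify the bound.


|A| = 6.
Step 1: Compute A + A by enumerating all 36 pairs.
A + A = {-6, -2, 1, 2, 5, 6, 7, 8, 9, 10, 11, 12, 13, 14, 15, 16, 18, 20}, so |A + A| = 18.
Step 2: Doubling constant K = |A + A|/|A| = 18/6 = 18/6 ≈ 3.0000.
Step 3: Plünnecke-Ruzsa gives |3A| ≤ K³·|A| = (3.0000)³ · 6 ≈ 162.0000.
Step 4: Compute 3A = A + A + A directly by enumerating all triples (a,b,c) ∈ A³; |3A| = 31.
Step 5: Check 31 ≤ 162.0000? Yes ✓.

K = 18/6, Plünnecke-Ruzsa bound K³|A| ≈ 162.0000, |3A| = 31, inequality holds.


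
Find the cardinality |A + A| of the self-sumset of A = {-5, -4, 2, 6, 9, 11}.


A + A = {a + a' : a, a' ∈ A}; |A| = 6.
General bounds: 2|A| - 1 ≤ |A + A| ≤ |A|(|A|+1)/2, i.e. 11 ≤ |A + A| ≤ 21.
Lower bound 2|A|-1 is attained iff A is an arithmetic progression.
Enumerate sums a + a' for a ≤ a' (symmetric, so this suffices):
a = -5: -5+-5=-10, -5+-4=-9, -5+2=-3, -5+6=1, -5+9=4, -5+11=6
a = -4: -4+-4=-8, -4+2=-2, -4+6=2, -4+9=5, -4+11=7
a = 2: 2+2=4, 2+6=8, 2+9=11, 2+11=13
a = 6: 6+6=12, 6+9=15, 6+11=17
a = 9: 9+9=18, 9+11=20
a = 11: 11+11=22
Distinct sums: {-10, -9, -8, -3, -2, 1, 2, 4, 5, 6, 7, 8, 11, 12, 13, 15, 17, 18, 20, 22}
|A + A| = 20

|A + A| = 20


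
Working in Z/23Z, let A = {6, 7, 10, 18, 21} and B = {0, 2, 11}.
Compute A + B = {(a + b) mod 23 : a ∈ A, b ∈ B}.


Work in Z/23Z: reduce every sum a + b modulo 23.
Enumerate all 15 pairs:
a = 6: 6+0=6, 6+2=8, 6+11=17
a = 7: 7+0=7, 7+2=9, 7+11=18
a = 10: 10+0=10, 10+2=12, 10+11=21
a = 18: 18+0=18, 18+2=20, 18+11=6
a = 21: 21+0=21, 21+2=0, 21+11=9
Distinct residues collected: {0, 6, 7, 8, 9, 10, 12, 17, 18, 20, 21}
|A + B| = 11 (out of 23 total residues).

A + B = {0, 6, 7, 8, 9, 10, 12, 17, 18, 20, 21}


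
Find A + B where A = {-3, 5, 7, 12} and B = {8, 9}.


A + B = {a + b : a ∈ A, b ∈ B}.
Enumerate all |A|·|B| = 4·2 = 8 pairs (a, b) and collect distinct sums.
a = -3: -3+8=5, -3+9=6
a = 5: 5+8=13, 5+9=14
a = 7: 7+8=15, 7+9=16
a = 12: 12+8=20, 12+9=21
Collecting distinct sums: A + B = {5, 6, 13, 14, 15, 16, 20, 21}
|A + B| = 8

A + B = {5, 6, 13, 14, 15, 16, 20, 21}


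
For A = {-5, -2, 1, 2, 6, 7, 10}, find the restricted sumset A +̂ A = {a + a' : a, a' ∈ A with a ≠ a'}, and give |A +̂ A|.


Restricted sumset: A +̂ A = {a + a' : a ∈ A, a' ∈ A, a ≠ a'}.
Equivalently, take A + A and drop any sum 2a that is achievable ONLY as a + a for a ∈ A (i.e. sums representable only with equal summands).
Enumerate pairs (a, a') with a < a' (symmetric, so each unordered pair gives one sum; this covers all a ≠ a'):
  -5 + -2 = -7
  -5 + 1 = -4
  -5 + 2 = -3
  -5 + 6 = 1
  -5 + 7 = 2
  -5 + 10 = 5
  -2 + 1 = -1
  -2 + 2 = 0
  -2 + 6 = 4
  -2 + 7 = 5
  -2 + 10 = 8
  1 + 2 = 3
  1 + 6 = 7
  1 + 7 = 8
  1 + 10 = 11
  2 + 6 = 8
  2 + 7 = 9
  2 + 10 = 12
  6 + 7 = 13
  6 + 10 = 16
  7 + 10 = 17
Collected distinct sums: {-7, -4, -3, -1, 0, 1, 2, 3, 4, 5, 7, 8, 9, 11, 12, 13, 16, 17}
|A +̂ A| = 18
(Reference bound: |A +̂ A| ≥ 2|A| - 3 for |A| ≥ 2, with |A| = 7 giving ≥ 11.)

|A +̂ A| = 18


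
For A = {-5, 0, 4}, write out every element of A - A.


A - A = {a - a' : a, a' ∈ A}.
Compute a - a' for each ordered pair (a, a'):
a = -5: -5--5=0, -5-0=-5, -5-4=-9
a = 0: 0--5=5, 0-0=0, 0-4=-4
a = 4: 4--5=9, 4-0=4, 4-4=0
Collecting distinct values (and noting 0 appears from a-a):
A - A = {-9, -5, -4, 0, 4, 5, 9}
|A - A| = 7

A - A = {-9, -5, -4, 0, 4, 5, 9}


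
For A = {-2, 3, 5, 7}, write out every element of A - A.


A - A = {a - a' : a, a' ∈ A}.
Compute a - a' for each ordered pair (a, a'):
a = -2: -2--2=0, -2-3=-5, -2-5=-7, -2-7=-9
a = 3: 3--2=5, 3-3=0, 3-5=-2, 3-7=-4
a = 5: 5--2=7, 5-3=2, 5-5=0, 5-7=-2
a = 7: 7--2=9, 7-3=4, 7-5=2, 7-7=0
Collecting distinct values (and noting 0 appears from a-a):
A - A = {-9, -7, -5, -4, -2, 0, 2, 4, 5, 7, 9}
|A - A| = 11

A - A = {-9, -7, -5, -4, -2, 0, 2, 4, 5, 7, 9}


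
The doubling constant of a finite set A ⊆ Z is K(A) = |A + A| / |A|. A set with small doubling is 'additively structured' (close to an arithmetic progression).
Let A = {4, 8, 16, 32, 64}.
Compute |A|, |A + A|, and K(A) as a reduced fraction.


|A| = 5.
Compute A + A by enumerating all 25 pairs.
A + A = {8, 12, 16, 20, 24, 32, 36, 40, 48, 64, 68, 72, 80, 96, 128}, so |A + A| = 15.
K = |A + A| / |A| = 15/5 = 3/1 ≈ 3.0000.
Reference: AP of size 5 gives K = 9/5 ≈ 1.8000; a fully generic set of size 5 gives K ≈ 3.0000.

|A| = 5, |A + A| = 15, K = 15/5 = 3/1.


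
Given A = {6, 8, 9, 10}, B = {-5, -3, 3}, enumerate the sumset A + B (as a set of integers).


A + B = {a + b : a ∈ A, b ∈ B}.
Enumerate all |A|·|B| = 4·3 = 12 pairs (a, b) and collect distinct sums.
a = 6: 6+-5=1, 6+-3=3, 6+3=9
a = 8: 8+-5=3, 8+-3=5, 8+3=11
a = 9: 9+-5=4, 9+-3=6, 9+3=12
a = 10: 10+-5=5, 10+-3=7, 10+3=13
Collecting distinct sums: A + B = {1, 3, 4, 5, 6, 7, 9, 11, 12, 13}
|A + B| = 10

A + B = {1, 3, 4, 5, 6, 7, 9, 11, 12, 13}


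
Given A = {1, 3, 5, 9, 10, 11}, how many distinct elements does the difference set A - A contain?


A - A = {a - a' : a, a' ∈ A}; |A| = 6.
Bounds: 2|A|-1 ≤ |A - A| ≤ |A|² - |A| + 1, i.e. 11 ≤ |A - A| ≤ 31.
Note: 0 ∈ A - A always (from a - a). The set is symmetric: if d ∈ A - A then -d ∈ A - A.
Enumerate nonzero differences d = a - a' with a > a' (then include -d):
Positive differences: {1, 2, 4, 5, 6, 7, 8, 9, 10}
Full difference set: {0} ∪ (positive diffs) ∪ (negative diffs).
|A - A| = 1 + 2·9 = 19 (matches direct enumeration: 19).

|A - A| = 19


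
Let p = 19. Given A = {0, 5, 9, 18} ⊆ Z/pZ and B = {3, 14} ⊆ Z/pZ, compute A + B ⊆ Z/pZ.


Work in Z/19Z: reduce every sum a + b modulo 19.
Enumerate all 8 pairs:
a = 0: 0+3=3, 0+14=14
a = 5: 5+3=8, 5+14=0
a = 9: 9+3=12, 9+14=4
a = 18: 18+3=2, 18+14=13
Distinct residues collected: {0, 2, 3, 4, 8, 12, 13, 14}
|A + B| = 8 (out of 19 total residues).

A + B = {0, 2, 3, 4, 8, 12, 13, 14}


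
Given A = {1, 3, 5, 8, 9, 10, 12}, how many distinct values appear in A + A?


A + A = {a + a' : a, a' ∈ A}; |A| = 7.
General bounds: 2|A| - 1 ≤ |A + A| ≤ |A|(|A|+1)/2, i.e. 13 ≤ |A + A| ≤ 28.
Lower bound 2|A|-1 is attained iff A is an arithmetic progression.
Enumerate sums a + a' for a ≤ a' (symmetric, so this suffices):
a = 1: 1+1=2, 1+3=4, 1+5=6, 1+8=9, 1+9=10, 1+10=11, 1+12=13
a = 3: 3+3=6, 3+5=8, 3+8=11, 3+9=12, 3+10=13, 3+12=15
a = 5: 5+5=10, 5+8=13, 5+9=14, 5+10=15, 5+12=17
a = 8: 8+8=16, 8+9=17, 8+10=18, 8+12=20
a = 9: 9+9=18, 9+10=19, 9+12=21
a = 10: 10+10=20, 10+12=22
a = 12: 12+12=24
Distinct sums: {2, 4, 6, 8, 9, 10, 11, 12, 13, 14, 15, 16, 17, 18, 19, 20, 21, 22, 24}
|A + A| = 19

|A + A| = 19


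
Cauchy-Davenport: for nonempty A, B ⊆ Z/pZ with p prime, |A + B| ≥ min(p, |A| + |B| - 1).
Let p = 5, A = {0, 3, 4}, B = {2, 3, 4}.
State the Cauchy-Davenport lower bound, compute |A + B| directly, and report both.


Cauchy-Davenport: |A + B| ≥ min(p, |A| + |B| - 1) for A, B nonempty in Z/pZ.
|A| = 3, |B| = 3, p = 5.
CD lower bound = min(5, 3 + 3 - 1) = min(5, 5) = 5.
Compute A + B mod 5 directly:
a = 0: 0+2=2, 0+3=3, 0+4=4
a = 3: 3+2=0, 3+3=1, 3+4=2
a = 4: 4+2=1, 4+3=2, 4+4=3
A + B = {0, 1, 2, 3, 4}, so |A + B| = 5.
Verify: 5 ≥ 5? Yes ✓.

CD lower bound = 5, actual |A + B| = 5.


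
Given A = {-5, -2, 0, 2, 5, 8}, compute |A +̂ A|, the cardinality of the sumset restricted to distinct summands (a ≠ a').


Restricted sumset: A +̂ A = {a + a' : a ∈ A, a' ∈ A, a ≠ a'}.
Equivalently, take A + A and drop any sum 2a that is achievable ONLY as a + a for a ∈ A (i.e. sums representable only with equal summands).
Enumerate pairs (a, a') with a < a' (symmetric, so each unordered pair gives one sum; this covers all a ≠ a'):
  -5 + -2 = -7
  -5 + 0 = -5
  -5 + 2 = -3
  -5 + 5 = 0
  -5 + 8 = 3
  -2 + 0 = -2
  -2 + 2 = 0
  -2 + 5 = 3
  -2 + 8 = 6
  0 + 2 = 2
  0 + 5 = 5
  0 + 8 = 8
  2 + 5 = 7
  2 + 8 = 10
  5 + 8 = 13
Collected distinct sums: {-7, -5, -3, -2, 0, 2, 3, 5, 6, 7, 8, 10, 13}
|A +̂ A| = 13
(Reference bound: |A +̂ A| ≥ 2|A| - 3 for |A| ≥ 2, with |A| = 6 giving ≥ 9.)

|A +̂ A| = 13


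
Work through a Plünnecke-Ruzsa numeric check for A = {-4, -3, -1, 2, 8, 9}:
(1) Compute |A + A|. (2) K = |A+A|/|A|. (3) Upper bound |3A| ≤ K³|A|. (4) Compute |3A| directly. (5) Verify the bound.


|A| = 6.
Step 1: Compute A + A by enumerating all 36 pairs.
A + A = {-8, -7, -6, -5, -4, -2, -1, 1, 4, 5, 6, 7, 8, 10, 11, 16, 17, 18}, so |A + A| = 18.
Step 2: Doubling constant K = |A + A|/|A| = 18/6 = 18/6 ≈ 3.0000.
Step 3: Plünnecke-Ruzsa gives |3A| ≤ K³·|A| = (3.0000)³ · 6 ≈ 162.0000.
Step 4: Compute 3A = A + A + A directly by enumerating all triples (a,b,c) ∈ A³; |3A| = 35.
Step 5: Check 35 ≤ 162.0000? Yes ✓.

K = 18/6, Plünnecke-Ruzsa bound K³|A| ≈ 162.0000, |3A| = 35, inequality holds.


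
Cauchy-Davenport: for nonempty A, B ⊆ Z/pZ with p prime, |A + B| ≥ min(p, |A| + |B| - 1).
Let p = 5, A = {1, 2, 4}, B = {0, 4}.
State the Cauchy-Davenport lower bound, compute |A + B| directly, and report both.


Cauchy-Davenport: |A + B| ≥ min(p, |A| + |B| - 1) for A, B nonempty in Z/pZ.
|A| = 3, |B| = 2, p = 5.
CD lower bound = min(5, 3 + 2 - 1) = min(5, 4) = 4.
Compute A + B mod 5 directly:
a = 1: 1+0=1, 1+4=0
a = 2: 2+0=2, 2+4=1
a = 4: 4+0=4, 4+4=3
A + B = {0, 1, 2, 3, 4}, so |A + B| = 5.
Verify: 5 ≥ 4? Yes ✓.

CD lower bound = 4, actual |A + B| = 5.


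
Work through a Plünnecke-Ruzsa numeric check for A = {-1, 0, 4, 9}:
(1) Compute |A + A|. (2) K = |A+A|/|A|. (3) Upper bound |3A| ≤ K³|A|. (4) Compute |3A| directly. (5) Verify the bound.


|A| = 4.
Step 1: Compute A + A by enumerating all 16 pairs.
A + A = {-2, -1, 0, 3, 4, 8, 9, 13, 18}, so |A + A| = 9.
Step 2: Doubling constant K = |A + A|/|A| = 9/4 = 9/4 ≈ 2.2500.
Step 3: Plünnecke-Ruzsa gives |3A| ≤ K³·|A| = (2.2500)³ · 4 ≈ 45.5625.
Step 4: Compute 3A = A + A + A directly by enumerating all triples (a,b,c) ∈ A³; |3A| = 16.
Step 5: Check 16 ≤ 45.5625? Yes ✓.

K = 9/4, Plünnecke-Ruzsa bound K³|A| ≈ 45.5625, |3A| = 16, inequality holds.


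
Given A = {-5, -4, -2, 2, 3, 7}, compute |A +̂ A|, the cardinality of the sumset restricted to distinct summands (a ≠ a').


Restricted sumset: A +̂ A = {a + a' : a ∈ A, a' ∈ A, a ≠ a'}.
Equivalently, take A + A and drop any sum 2a that is achievable ONLY as a + a for a ∈ A (i.e. sums representable only with equal summands).
Enumerate pairs (a, a') with a < a' (symmetric, so each unordered pair gives one sum; this covers all a ≠ a'):
  -5 + -4 = -9
  -5 + -2 = -7
  -5 + 2 = -3
  -5 + 3 = -2
  -5 + 7 = 2
  -4 + -2 = -6
  -4 + 2 = -2
  -4 + 3 = -1
  -4 + 7 = 3
  -2 + 2 = 0
  -2 + 3 = 1
  -2 + 7 = 5
  2 + 3 = 5
  2 + 7 = 9
  3 + 7 = 10
Collected distinct sums: {-9, -7, -6, -3, -2, -1, 0, 1, 2, 3, 5, 9, 10}
|A +̂ A| = 13
(Reference bound: |A +̂ A| ≥ 2|A| - 3 for |A| ≥ 2, with |A| = 6 giving ≥ 9.)

|A +̂ A| = 13


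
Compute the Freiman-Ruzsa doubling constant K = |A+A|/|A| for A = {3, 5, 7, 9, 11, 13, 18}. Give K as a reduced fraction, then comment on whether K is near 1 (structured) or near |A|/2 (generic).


|A| = 7.
Compute A + A by enumerating all 49 pairs.
A + A = {6, 8, 10, 12, 14, 16, 18, 20, 21, 22, 23, 24, 25, 26, 27, 29, 31, 36}, so |A + A| = 18.
K = |A + A| / |A| = 18/7 (already in lowest terms) ≈ 2.5714.
Reference: AP of size 7 gives K = 13/7 ≈ 1.8571; a fully generic set of size 7 gives K ≈ 4.0000.

|A| = 7, |A + A| = 18, K = 18/7.


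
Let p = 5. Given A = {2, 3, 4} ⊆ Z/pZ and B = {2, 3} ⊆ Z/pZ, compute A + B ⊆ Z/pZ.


Work in Z/5Z: reduce every sum a + b modulo 5.
Enumerate all 6 pairs:
a = 2: 2+2=4, 2+3=0
a = 3: 3+2=0, 3+3=1
a = 4: 4+2=1, 4+3=2
Distinct residues collected: {0, 1, 2, 4}
|A + B| = 4 (out of 5 total residues).

A + B = {0, 1, 2, 4}


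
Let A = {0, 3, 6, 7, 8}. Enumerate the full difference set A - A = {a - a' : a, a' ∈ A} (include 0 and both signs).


A - A = {a - a' : a, a' ∈ A}.
Compute a - a' for each ordered pair (a, a'):
a = 0: 0-0=0, 0-3=-3, 0-6=-6, 0-7=-7, 0-8=-8
a = 3: 3-0=3, 3-3=0, 3-6=-3, 3-7=-4, 3-8=-5
a = 6: 6-0=6, 6-3=3, 6-6=0, 6-7=-1, 6-8=-2
a = 7: 7-0=7, 7-3=4, 7-6=1, 7-7=0, 7-8=-1
a = 8: 8-0=8, 8-3=5, 8-6=2, 8-7=1, 8-8=0
Collecting distinct values (and noting 0 appears from a-a):
A - A = {-8, -7, -6, -5, -4, -3, -2, -1, 0, 1, 2, 3, 4, 5, 6, 7, 8}
|A - A| = 17

A - A = {-8, -7, -6, -5, -4, -3, -2, -1, 0, 1, 2, 3, 4, 5, 6, 7, 8}


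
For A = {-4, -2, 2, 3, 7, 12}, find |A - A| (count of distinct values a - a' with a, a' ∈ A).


A - A = {a - a' : a, a' ∈ A}; |A| = 6.
Bounds: 2|A|-1 ≤ |A - A| ≤ |A|² - |A| + 1, i.e. 11 ≤ |A - A| ≤ 31.
Note: 0 ∈ A - A always (from a - a). The set is symmetric: if d ∈ A - A then -d ∈ A - A.
Enumerate nonzero differences d = a - a' with a > a' (then include -d):
Positive differences: {1, 2, 4, 5, 6, 7, 9, 10, 11, 14, 16}
Full difference set: {0} ∪ (positive diffs) ∪ (negative diffs).
|A - A| = 1 + 2·11 = 23 (matches direct enumeration: 23).

|A - A| = 23


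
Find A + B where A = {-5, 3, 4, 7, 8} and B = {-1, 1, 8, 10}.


A + B = {a + b : a ∈ A, b ∈ B}.
Enumerate all |A|·|B| = 5·4 = 20 pairs (a, b) and collect distinct sums.
a = -5: -5+-1=-6, -5+1=-4, -5+8=3, -5+10=5
a = 3: 3+-1=2, 3+1=4, 3+8=11, 3+10=13
a = 4: 4+-1=3, 4+1=5, 4+8=12, 4+10=14
a = 7: 7+-1=6, 7+1=8, 7+8=15, 7+10=17
a = 8: 8+-1=7, 8+1=9, 8+8=16, 8+10=18
Collecting distinct sums: A + B = {-6, -4, 2, 3, 4, 5, 6, 7, 8, 9, 11, 12, 13, 14, 15, 16, 17, 18}
|A + B| = 18

A + B = {-6, -4, 2, 3, 4, 5, 6, 7, 8, 9, 11, 12, 13, 14, 15, 16, 17, 18}


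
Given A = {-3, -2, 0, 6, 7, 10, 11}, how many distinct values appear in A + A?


A + A = {a + a' : a, a' ∈ A}; |A| = 7.
General bounds: 2|A| - 1 ≤ |A + A| ≤ |A|(|A|+1)/2, i.e. 13 ≤ |A + A| ≤ 28.
Lower bound 2|A|-1 is attained iff A is an arithmetic progression.
Enumerate sums a + a' for a ≤ a' (symmetric, so this suffices):
a = -3: -3+-3=-6, -3+-2=-5, -3+0=-3, -3+6=3, -3+7=4, -3+10=7, -3+11=8
a = -2: -2+-2=-4, -2+0=-2, -2+6=4, -2+7=5, -2+10=8, -2+11=9
a = 0: 0+0=0, 0+6=6, 0+7=7, 0+10=10, 0+11=11
a = 6: 6+6=12, 6+7=13, 6+10=16, 6+11=17
a = 7: 7+7=14, 7+10=17, 7+11=18
a = 10: 10+10=20, 10+11=21
a = 11: 11+11=22
Distinct sums: {-6, -5, -4, -3, -2, 0, 3, 4, 5, 6, 7, 8, 9, 10, 11, 12, 13, 14, 16, 17, 18, 20, 21, 22}
|A + A| = 24

|A + A| = 24


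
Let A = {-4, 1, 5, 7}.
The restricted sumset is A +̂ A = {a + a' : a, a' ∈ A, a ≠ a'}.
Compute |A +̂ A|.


Restricted sumset: A +̂ A = {a + a' : a ∈ A, a' ∈ A, a ≠ a'}.
Equivalently, take A + A and drop any sum 2a that is achievable ONLY as a + a for a ∈ A (i.e. sums representable only with equal summands).
Enumerate pairs (a, a') with a < a' (symmetric, so each unordered pair gives one sum; this covers all a ≠ a'):
  -4 + 1 = -3
  -4 + 5 = 1
  -4 + 7 = 3
  1 + 5 = 6
  1 + 7 = 8
  5 + 7 = 12
Collected distinct sums: {-3, 1, 3, 6, 8, 12}
|A +̂ A| = 6
(Reference bound: |A +̂ A| ≥ 2|A| - 3 for |A| ≥ 2, with |A| = 4 giving ≥ 5.)

|A +̂ A| = 6


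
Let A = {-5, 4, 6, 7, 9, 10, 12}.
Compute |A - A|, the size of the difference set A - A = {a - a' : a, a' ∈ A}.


A - A = {a - a' : a, a' ∈ A}; |A| = 7.
Bounds: 2|A|-1 ≤ |A - A| ≤ |A|² - |A| + 1, i.e. 13 ≤ |A - A| ≤ 43.
Note: 0 ∈ A - A always (from a - a). The set is symmetric: if d ∈ A - A then -d ∈ A - A.
Enumerate nonzero differences d = a - a' with a > a' (then include -d):
Positive differences: {1, 2, 3, 4, 5, 6, 8, 9, 11, 12, 14, 15, 17}
Full difference set: {0} ∪ (positive diffs) ∪ (negative diffs).
|A - A| = 1 + 2·13 = 27 (matches direct enumeration: 27).

|A - A| = 27


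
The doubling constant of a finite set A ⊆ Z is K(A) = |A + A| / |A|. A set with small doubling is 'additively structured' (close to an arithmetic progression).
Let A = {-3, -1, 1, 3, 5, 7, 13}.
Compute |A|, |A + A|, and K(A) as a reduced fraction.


|A| = 7.
Compute A + A by enumerating all 49 pairs.
A + A = {-6, -4, -2, 0, 2, 4, 6, 8, 10, 12, 14, 16, 18, 20, 26}, so |A + A| = 15.
K = |A + A| / |A| = 15/7 (already in lowest terms) ≈ 2.1429.
Reference: AP of size 7 gives K = 13/7 ≈ 1.8571; a fully generic set of size 7 gives K ≈ 4.0000.

|A| = 7, |A + A| = 15, K = 15/7.


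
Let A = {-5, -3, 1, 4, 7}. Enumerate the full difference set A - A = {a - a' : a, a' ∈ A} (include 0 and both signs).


A - A = {a - a' : a, a' ∈ A}.
Compute a - a' for each ordered pair (a, a'):
a = -5: -5--5=0, -5--3=-2, -5-1=-6, -5-4=-9, -5-7=-12
a = -3: -3--5=2, -3--3=0, -3-1=-4, -3-4=-7, -3-7=-10
a = 1: 1--5=6, 1--3=4, 1-1=0, 1-4=-3, 1-7=-6
a = 4: 4--5=9, 4--3=7, 4-1=3, 4-4=0, 4-7=-3
a = 7: 7--5=12, 7--3=10, 7-1=6, 7-4=3, 7-7=0
Collecting distinct values (and noting 0 appears from a-a):
A - A = {-12, -10, -9, -7, -6, -4, -3, -2, 0, 2, 3, 4, 6, 7, 9, 10, 12}
|A - A| = 17

A - A = {-12, -10, -9, -7, -6, -4, -3, -2, 0, 2, 3, 4, 6, 7, 9, 10, 12}


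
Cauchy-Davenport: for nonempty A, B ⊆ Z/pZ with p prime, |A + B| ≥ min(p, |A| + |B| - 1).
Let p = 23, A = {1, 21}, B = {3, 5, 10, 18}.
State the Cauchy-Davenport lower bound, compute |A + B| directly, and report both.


Cauchy-Davenport: |A + B| ≥ min(p, |A| + |B| - 1) for A, B nonempty in Z/pZ.
|A| = 2, |B| = 4, p = 23.
CD lower bound = min(23, 2 + 4 - 1) = min(23, 5) = 5.
Compute A + B mod 23 directly:
a = 1: 1+3=4, 1+5=6, 1+10=11, 1+18=19
a = 21: 21+3=1, 21+5=3, 21+10=8, 21+18=16
A + B = {1, 3, 4, 6, 8, 11, 16, 19}, so |A + B| = 8.
Verify: 8 ≥ 5? Yes ✓.

CD lower bound = 5, actual |A + B| = 8.


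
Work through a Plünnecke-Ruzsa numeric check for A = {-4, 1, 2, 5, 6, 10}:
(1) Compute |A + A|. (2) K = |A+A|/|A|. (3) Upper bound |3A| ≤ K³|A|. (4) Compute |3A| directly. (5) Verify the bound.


|A| = 6.
Step 1: Compute A + A by enumerating all 36 pairs.
A + A = {-8, -3, -2, 1, 2, 3, 4, 6, 7, 8, 10, 11, 12, 15, 16, 20}, so |A + A| = 16.
Step 2: Doubling constant K = |A + A|/|A| = 16/6 = 16/6 ≈ 2.6667.
Step 3: Plünnecke-Ruzsa gives |3A| ≤ K³·|A| = (2.6667)³ · 6 ≈ 113.7778.
Step 4: Compute 3A = A + A + A directly by enumerating all triples (a,b,c) ∈ A³; |3A| = 30.
Step 5: Check 30 ≤ 113.7778? Yes ✓.

K = 16/6, Plünnecke-Ruzsa bound K³|A| ≈ 113.7778, |3A| = 30, inequality holds.


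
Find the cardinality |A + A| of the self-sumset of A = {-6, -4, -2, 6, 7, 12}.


A + A = {a + a' : a, a' ∈ A}; |A| = 6.
General bounds: 2|A| - 1 ≤ |A + A| ≤ |A|(|A|+1)/2, i.e. 11 ≤ |A + A| ≤ 21.
Lower bound 2|A|-1 is attained iff A is an arithmetic progression.
Enumerate sums a + a' for a ≤ a' (symmetric, so this suffices):
a = -6: -6+-6=-12, -6+-4=-10, -6+-2=-8, -6+6=0, -6+7=1, -6+12=6
a = -4: -4+-4=-8, -4+-2=-6, -4+6=2, -4+7=3, -4+12=8
a = -2: -2+-2=-4, -2+6=4, -2+7=5, -2+12=10
a = 6: 6+6=12, 6+7=13, 6+12=18
a = 7: 7+7=14, 7+12=19
a = 12: 12+12=24
Distinct sums: {-12, -10, -8, -6, -4, 0, 1, 2, 3, 4, 5, 6, 8, 10, 12, 13, 14, 18, 19, 24}
|A + A| = 20

|A + A| = 20


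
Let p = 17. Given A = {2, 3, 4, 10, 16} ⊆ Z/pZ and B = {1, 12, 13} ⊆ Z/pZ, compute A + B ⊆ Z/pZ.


Work in Z/17Z: reduce every sum a + b modulo 17.
Enumerate all 15 pairs:
a = 2: 2+1=3, 2+12=14, 2+13=15
a = 3: 3+1=4, 3+12=15, 3+13=16
a = 4: 4+1=5, 4+12=16, 4+13=0
a = 10: 10+1=11, 10+12=5, 10+13=6
a = 16: 16+1=0, 16+12=11, 16+13=12
Distinct residues collected: {0, 3, 4, 5, 6, 11, 12, 14, 15, 16}
|A + B| = 10 (out of 17 total residues).

A + B = {0, 3, 4, 5, 6, 11, 12, 14, 15, 16}


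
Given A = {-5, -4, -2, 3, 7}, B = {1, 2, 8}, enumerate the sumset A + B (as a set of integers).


A + B = {a + b : a ∈ A, b ∈ B}.
Enumerate all |A|·|B| = 5·3 = 15 pairs (a, b) and collect distinct sums.
a = -5: -5+1=-4, -5+2=-3, -5+8=3
a = -4: -4+1=-3, -4+2=-2, -4+8=4
a = -2: -2+1=-1, -2+2=0, -2+8=6
a = 3: 3+1=4, 3+2=5, 3+8=11
a = 7: 7+1=8, 7+2=9, 7+8=15
Collecting distinct sums: A + B = {-4, -3, -2, -1, 0, 3, 4, 5, 6, 8, 9, 11, 15}
|A + B| = 13

A + B = {-4, -3, -2, -1, 0, 3, 4, 5, 6, 8, 9, 11, 15}


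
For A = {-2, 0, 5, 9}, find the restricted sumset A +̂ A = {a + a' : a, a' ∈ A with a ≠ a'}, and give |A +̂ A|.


Restricted sumset: A +̂ A = {a + a' : a ∈ A, a' ∈ A, a ≠ a'}.
Equivalently, take A + A and drop any sum 2a that is achievable ONLY as a + a for a ∈ A (i.e. sums representable only with equal summands).
Enumerate pairs (a, a') with a < a' (symmetric, so each unordered pair gives one sum; this covers all a ≠ a'):
  -2 + 0 = -2
  -2 + 5 = 3
  -2 + 9 = 7
  0 + 5 = 5
  0 + 9 = 9
  5 + 9 = 14
Collected distinct sums: {-2, 3, 5, 7, 9, 14}
|A +̂ A| = 6
(Reference bound: |A +̂ A| ≥ 2|A| - 3 for |A| ≥ 2, with |A| = 4 giving ≥ 5.)

|A +̂ A| = 6


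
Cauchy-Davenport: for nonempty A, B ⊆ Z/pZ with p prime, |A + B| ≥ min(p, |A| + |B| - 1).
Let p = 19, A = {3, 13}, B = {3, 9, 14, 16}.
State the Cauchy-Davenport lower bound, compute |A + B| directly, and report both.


Cauchy-Davenport: |A + B| ≥ min(p, |A| + |B| - 1) for A, B nonempty in Z/pZ.
|A| = 2, |B| = 4, p = 19.
CD lower bound = min(19, 2 + 4 - 1) = min(19, 5) = 5.
Compute A + B mod 19 directly:
a = 3: 3+3=6, 3+9=12, 3+14=17, 3+16=0
a = 13: 13+3=16, 13+9=3, 13+14=8, 13+16=10
A + B = {0, 3, 6, 8, 10, 12, 16, 17}, so |A + B| = 8.
Verify: 8 ≥ 5? Yes ✓.

CD lower bound = 5, actual |A + B| = 8.


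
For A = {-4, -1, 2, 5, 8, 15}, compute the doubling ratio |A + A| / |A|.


|A| = 6.
Compute A + A by enumerating all 36 pairs.
A + A = {-8, -5, -2, 1, 4, 7, 10, 11, 13, 14, 16, 17, 20, 23, 30}, so |A + A| = 15.
K = |A + A| / |A| = 15/6 = 5/2 ≈ 2.5000.
Reference: AP of size 6 gives K = 11/6 ≈ 1.8333; a fully generic set of size 6 gives K ≈ 3.5000.

|A| = 6, |A + A| = 15, K = 15/6 = 5/2.
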